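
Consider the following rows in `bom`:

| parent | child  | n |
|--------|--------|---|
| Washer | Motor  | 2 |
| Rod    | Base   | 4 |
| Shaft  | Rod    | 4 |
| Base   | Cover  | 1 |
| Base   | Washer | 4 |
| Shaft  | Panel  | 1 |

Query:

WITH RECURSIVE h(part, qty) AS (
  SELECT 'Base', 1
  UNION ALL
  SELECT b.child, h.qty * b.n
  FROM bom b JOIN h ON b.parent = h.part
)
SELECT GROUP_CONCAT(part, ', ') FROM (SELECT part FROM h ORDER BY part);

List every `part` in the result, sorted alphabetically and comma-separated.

Base, Cover, Motor, Washer

Base: (Base, qty=1).
Iteration 1: components of {Base} -> Cover = 1*1 = 1, Washer = 1*4 = 4.
Iteration 2: components of {Cover,Washer} -> Motor = 4*2 = 8.
Iteration 3: no further components; recursion stops.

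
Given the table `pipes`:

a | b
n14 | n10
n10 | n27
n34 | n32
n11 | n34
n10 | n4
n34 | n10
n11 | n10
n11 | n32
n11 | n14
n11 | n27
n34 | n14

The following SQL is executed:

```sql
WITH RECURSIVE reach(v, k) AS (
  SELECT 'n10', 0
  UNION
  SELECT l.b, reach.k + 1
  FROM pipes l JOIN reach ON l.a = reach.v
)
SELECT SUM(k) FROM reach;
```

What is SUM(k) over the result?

2

Base: (n10, k=0).
Iteration 1: edges from {n10} -> (n27, k=1), (n4, k=1).
Iteration 2: no outgoing edges from {n27,n4}; recursion stops.
SUM(k) = 0 + 1 + 1 = 2.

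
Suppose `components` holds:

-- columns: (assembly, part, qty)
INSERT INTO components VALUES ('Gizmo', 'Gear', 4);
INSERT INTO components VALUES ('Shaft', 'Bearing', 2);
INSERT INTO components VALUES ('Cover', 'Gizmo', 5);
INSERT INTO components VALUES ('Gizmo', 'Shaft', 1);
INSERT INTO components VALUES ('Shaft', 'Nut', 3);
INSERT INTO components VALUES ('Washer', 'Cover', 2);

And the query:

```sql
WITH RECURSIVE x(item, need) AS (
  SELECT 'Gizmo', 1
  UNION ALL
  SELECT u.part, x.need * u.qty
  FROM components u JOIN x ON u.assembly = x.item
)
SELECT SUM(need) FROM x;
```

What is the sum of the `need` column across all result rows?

11

Base: (Gizmo, need=1).
Iteration 1: components of {Gizmo} -> Gear = 1*4 = 4, Shaft = 1*1 = 1.
Iteration 2: components of {Gear,Shaft} -> Bearing = 1*2 = 2, Nut = 1*3 = 3.
Iteration 3: no further components; recursion stops.
SUM(need) = 1 + 1 + 4 + 2 + 3 = 11.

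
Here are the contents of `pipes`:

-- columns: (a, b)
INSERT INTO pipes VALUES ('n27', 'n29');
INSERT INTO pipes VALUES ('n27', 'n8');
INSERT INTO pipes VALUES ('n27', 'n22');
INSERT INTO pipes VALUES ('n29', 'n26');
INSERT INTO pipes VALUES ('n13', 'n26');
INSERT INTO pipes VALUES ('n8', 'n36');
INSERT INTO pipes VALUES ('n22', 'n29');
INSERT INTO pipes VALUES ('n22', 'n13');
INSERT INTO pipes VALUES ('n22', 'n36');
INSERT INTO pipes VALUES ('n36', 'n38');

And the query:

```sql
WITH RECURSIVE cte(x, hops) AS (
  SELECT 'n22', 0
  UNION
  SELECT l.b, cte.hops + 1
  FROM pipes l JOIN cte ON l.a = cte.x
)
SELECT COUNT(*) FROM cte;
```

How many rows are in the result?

Base: (n22, hops=0).
Iteration 1: edges from {n22} -> (n13, hops=1), (n29, hops=1), (n36, hops=1).
Iteration 2: edges from {n13,n29,n36} -> (n26, hops=2), (n38, hops=2). [UNION drops 1 duplicate row(s)]
Iteration 3: no outgoing edges from {n26,n38}; recursion stops.
Total rows emitted: 6.

6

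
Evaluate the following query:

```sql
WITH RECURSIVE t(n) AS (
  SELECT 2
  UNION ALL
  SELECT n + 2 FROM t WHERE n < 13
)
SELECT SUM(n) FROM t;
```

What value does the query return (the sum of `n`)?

Base: n=2.
Iteration 1: 2 < 13 holds -> n = 2 + 2 = 4.
Iteration 2: 4 < 13 holds -> n = 4 + 2 = 6.
Iteration 3: 6 < 13 holds -> n = 6 + 2 = 8.
Iteration 4: 8 < 13 holds -> n = 8 + 2 = 10.
Iteration 5: 10 < 13 holds -> n = 10 + 2 = 12.
Iteration 6: 12 < 13 holds -> n = 12 + 2 = 14.
Iteration 7: 14 < 13 fails; recursion stops.
SUM(n) = 2 + 4 + 6 + 8 + 10 + 12 + 14 = 56.

56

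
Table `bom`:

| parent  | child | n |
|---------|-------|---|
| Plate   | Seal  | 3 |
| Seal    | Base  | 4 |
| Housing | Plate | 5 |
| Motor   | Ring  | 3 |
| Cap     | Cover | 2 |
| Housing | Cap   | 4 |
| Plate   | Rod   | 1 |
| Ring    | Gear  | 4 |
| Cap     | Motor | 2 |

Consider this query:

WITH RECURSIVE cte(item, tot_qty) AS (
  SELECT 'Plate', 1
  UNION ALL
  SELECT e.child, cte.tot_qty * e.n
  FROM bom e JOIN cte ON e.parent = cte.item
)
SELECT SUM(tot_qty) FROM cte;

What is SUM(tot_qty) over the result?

Base: (Plate, tot_qty=1).
Iteration 1: components of {Plate} -> Rod = 1*1 = 1, Seal = 1*3 = 3.
Iteration 2: components of {Rod,Seal} -> Base = 3*4 = 12.
Iteration 3: no further components; recursion stops.
SUM(tot_qty) = 1 + 1 + 3 + 12 = 17.

17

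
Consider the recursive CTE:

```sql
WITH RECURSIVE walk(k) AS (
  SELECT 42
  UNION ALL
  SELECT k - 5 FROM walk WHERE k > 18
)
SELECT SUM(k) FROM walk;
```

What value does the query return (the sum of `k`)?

177

Base: k=42.
Iteration 1: 42 > 18 holds -> k = 42 - 5 = 37.
Iteration 2: 37 > 18 holds -> k = 37 - 5 = 32.
Iteration 3: 32 > 18 holds -> k = 32 - 5 = 27.
Iteration 4: 27 > 18 holds -> k = 27 - 5 = 22.
Iteration 5: 22 > 18 holds -> k = 22 - 5 = 17.
Iteration 6: 17 > 18 fails; recursion stops.
SUM(k) = 42 + 37 + 32 + 27 + 22 + 17 = 177.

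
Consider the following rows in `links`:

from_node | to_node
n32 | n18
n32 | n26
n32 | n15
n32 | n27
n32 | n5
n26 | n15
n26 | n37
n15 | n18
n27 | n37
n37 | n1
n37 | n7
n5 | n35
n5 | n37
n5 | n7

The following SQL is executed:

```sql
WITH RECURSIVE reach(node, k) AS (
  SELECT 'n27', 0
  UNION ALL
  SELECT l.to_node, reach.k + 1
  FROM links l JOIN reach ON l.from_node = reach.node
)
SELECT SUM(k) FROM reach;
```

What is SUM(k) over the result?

5

Base: (n27, k=0).
Iteration 1: edges from {n27} -> (n37, k=1).
Iteration 2: edges from {n37} -> (n1, k=2), (n7, k=2).
Iteration 3: no outgoing edges from {n1,n7}; recursion stops.
SUM(k) = 0 + 1 + 2 + 2 = 5.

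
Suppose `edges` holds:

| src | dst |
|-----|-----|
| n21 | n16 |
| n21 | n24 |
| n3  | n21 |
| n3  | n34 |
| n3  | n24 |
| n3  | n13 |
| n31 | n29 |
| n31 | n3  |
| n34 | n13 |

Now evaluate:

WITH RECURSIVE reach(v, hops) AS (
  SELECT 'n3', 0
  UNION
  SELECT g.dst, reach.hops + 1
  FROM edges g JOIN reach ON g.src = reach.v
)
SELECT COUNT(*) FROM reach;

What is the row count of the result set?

8

Base: (n3, hops=0).
Iteration 1: edges from {n3} -> (n13, hops=1), (n21, hops=1), (n24, hops=1), (n34, hops=1).
Iteration 2: edges from {n13,n21,n24,n34} -> (n13, hops=2), (n16, hops=2), (n24, hops=2).
Iteration 3: no outgoing edges from {n13,n16,n24}; recursion stops.
Total rows emitted: 8.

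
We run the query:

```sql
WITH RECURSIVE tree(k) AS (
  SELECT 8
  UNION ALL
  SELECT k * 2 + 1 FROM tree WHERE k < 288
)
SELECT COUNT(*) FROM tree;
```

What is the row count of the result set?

7

Base: k=8.
Iteration 1: 8 < 288 holds -> k = 8 * 2 + 1 = 17.
Iteration 2: 17 < 288 holds -> k = 17 * 2 + 1 = 35.
Iteration 3: 35 < 288 holds -> k = 35 * 2 + 1 = 71.
Iteration 4: 71 < 288 holds -> k = 71 * 2 + 1 = 143.
Iteration 5: 143 < 288 holds -> k = 143 * 2 + 1 = 287.
Iteration 6: 287 < 288 holds -> k = 287 * 2 + 1 = 575.
Iteration 7: 575 < 288 fails; recursion stops.
Total rows emitted: 7.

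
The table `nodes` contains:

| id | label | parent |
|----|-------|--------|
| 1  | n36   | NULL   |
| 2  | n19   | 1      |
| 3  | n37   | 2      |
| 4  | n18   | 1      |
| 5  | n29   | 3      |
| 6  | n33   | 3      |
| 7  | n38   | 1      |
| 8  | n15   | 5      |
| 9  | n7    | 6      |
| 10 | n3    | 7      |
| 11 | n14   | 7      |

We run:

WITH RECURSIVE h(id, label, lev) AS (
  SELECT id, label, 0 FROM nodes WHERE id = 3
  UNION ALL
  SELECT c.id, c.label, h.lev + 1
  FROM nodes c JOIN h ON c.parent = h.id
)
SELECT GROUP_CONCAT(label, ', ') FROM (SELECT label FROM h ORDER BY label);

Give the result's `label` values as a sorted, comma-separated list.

n15, n29, n33, n37, n7

Base: id=3 (n37) at lev 0.
Iteration 1: rows with parent in {3} -> n29 (id 5, lev 1), n33 (id 6, lev 1).
Iteration 2: rows with parent in {5,6} -> n15 (id 8, lev 2), n7 (id 9, lev 2).
Iteration 3: no rows with parent in {8,9}; recursion stops.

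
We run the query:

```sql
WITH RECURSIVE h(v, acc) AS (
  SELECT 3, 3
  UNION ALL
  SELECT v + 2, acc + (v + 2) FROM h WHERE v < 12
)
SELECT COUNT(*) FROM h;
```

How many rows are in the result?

6

Base: v=3, acc=3.
Iteration 1: 3 < 12 holds -> v = 3 + 2 = 5, acc = 3 + 5 = 8.
Iteration 2: 5 < 12 holds -> v = 5 + 2 = 7, acc = 8 + 7 = 15.
Iteration 3: 7 < 12 holds -> v = 7 + 2 = 9, acc = 15 + 9 = 24.
Iteration 4: 9 < 12 holds -> v = 9 + 2 = 11, acc = 24 + 11 = 35.
Iteration 5: 11 < 12 holds -> v = 11 + 2 = 13, acc = 35 + 13 = 48.
Iteration 6: 13 < 12 fails; recursion stops.
Total rows emitted: 6.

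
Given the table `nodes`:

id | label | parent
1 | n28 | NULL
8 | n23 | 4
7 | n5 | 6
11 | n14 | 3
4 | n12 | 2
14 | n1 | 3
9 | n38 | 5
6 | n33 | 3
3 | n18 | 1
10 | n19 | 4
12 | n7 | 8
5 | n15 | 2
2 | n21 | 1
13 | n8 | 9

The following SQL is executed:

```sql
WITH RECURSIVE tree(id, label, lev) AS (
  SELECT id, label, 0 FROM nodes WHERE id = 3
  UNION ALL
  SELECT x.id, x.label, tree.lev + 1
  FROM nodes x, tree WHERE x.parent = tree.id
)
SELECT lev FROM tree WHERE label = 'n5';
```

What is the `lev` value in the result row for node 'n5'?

2

Base: id=3 (n18) at lev 0.
Iteration 1: rows with parent in {3} -> n33 (id 6, lev 1), n14 (id 11, lev 1), n1 (id 14, lev 1).
Iteration 2: rows with parent in {6,11,14} -> n5 (id 7, lev 2).
Iteration 3: no rows with parent in {7}; recursion stops.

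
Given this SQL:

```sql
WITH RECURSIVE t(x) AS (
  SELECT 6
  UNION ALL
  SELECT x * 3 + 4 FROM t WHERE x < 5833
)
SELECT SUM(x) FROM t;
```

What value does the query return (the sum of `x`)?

26224

Base: x=6.
Iteration 1: 6 < 5833 holds -> x = 6 * 3 + 4 = 22.
Iteration 2: 22 < 5833 holds -> x = 22 * 3 + 4 = 70.
Iteration 3: 70 < 5833 holds -> x = 70 * 3 + 4 = 214.
Iteration 4: 214 < 5833 holds -> x = 214 * 3 + 4 = 646.
Iteration 5: 646 < 5833 holds -> x = 646 * 3 + 4 = 1942.
Iteration 6: 1942 < 5833 holds -> x = 1942 * 3 + 4 = 5830.
Iteration 7: 5830 < 5833 holds -> x = 5830 * 3 + 4 = 17494.
Iteration 8: 17494 < 5833 fails; recursion stops.
SUM(x) = 6 + 22 + 70 + 214 + 646 + 1942 + 5830 + 17494 = 26224.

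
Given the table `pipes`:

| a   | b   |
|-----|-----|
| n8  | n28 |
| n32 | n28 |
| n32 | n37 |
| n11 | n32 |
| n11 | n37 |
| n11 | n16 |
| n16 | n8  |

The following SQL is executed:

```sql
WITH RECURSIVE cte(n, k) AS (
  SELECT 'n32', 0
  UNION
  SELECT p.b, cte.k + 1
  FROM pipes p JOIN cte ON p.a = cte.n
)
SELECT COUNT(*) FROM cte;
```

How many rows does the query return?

Base: (n32, k=0).
Iteration 1: edges from {n32} -> (n28, k=1), (n37, k=1).
Iteration 2: no outgoing edges from {n28,n37}; recursion stops.
Total rows emitted: 3.

3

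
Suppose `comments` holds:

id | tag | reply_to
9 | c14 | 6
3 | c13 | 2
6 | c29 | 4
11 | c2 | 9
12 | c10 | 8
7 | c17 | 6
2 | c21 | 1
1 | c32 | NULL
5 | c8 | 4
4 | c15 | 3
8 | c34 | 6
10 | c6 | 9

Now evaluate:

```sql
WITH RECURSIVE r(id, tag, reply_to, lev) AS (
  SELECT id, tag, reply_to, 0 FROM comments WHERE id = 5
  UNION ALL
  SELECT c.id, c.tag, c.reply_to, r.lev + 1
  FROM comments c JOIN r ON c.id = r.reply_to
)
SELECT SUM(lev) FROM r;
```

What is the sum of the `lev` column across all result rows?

Base: id=5 (c8), reply_to=4, lev 0.
Iteration 1: join on id=4 -> c15 (id 4, reply_to=3, lev 1).
Iteration 2: join on id=3 -> c13 (id 3, reply_to=2, lev 2).
Iteration 3: join on id=2 -> c21 (id 2, reply_to=1, lev 3).
Iteration 4: join on id=1 -> c32 (id 1, reply_to=NULL, lev 4).
Iteration 5: reply_to is NULL; no match; recursion stops.
SUM(lev) = 0 + 1 + 2 + 3 + 4 = 10.

10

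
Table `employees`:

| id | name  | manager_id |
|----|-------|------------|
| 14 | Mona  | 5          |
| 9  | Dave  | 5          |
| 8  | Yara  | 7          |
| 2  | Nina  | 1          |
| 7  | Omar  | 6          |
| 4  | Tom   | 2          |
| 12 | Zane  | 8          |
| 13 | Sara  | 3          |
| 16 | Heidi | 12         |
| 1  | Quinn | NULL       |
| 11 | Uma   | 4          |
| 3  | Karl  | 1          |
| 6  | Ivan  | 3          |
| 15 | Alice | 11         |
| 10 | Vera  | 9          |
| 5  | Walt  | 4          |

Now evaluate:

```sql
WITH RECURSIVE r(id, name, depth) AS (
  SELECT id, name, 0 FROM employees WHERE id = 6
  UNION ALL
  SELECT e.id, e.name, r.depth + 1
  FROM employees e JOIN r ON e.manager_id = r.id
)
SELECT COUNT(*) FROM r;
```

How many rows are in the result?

Base: id=6 (Ivan) at depth 0.
Iteration 1: rows with manager_id in {6} -> Omar (id 7, depth 1).
Iteration 2: rows with manager_id in {7} -> Yara (id 8, depth 2).
Iteration 3: rows with manager_id in {8} -> Zane (id 12, depth 3).
Iteration 4: rows with manager_id in {12} -> Heidi (id 16, depth 4).
Iteration 5: no rows with manager_id in {16}; recursion stops.
Total rows emitted: 5.

5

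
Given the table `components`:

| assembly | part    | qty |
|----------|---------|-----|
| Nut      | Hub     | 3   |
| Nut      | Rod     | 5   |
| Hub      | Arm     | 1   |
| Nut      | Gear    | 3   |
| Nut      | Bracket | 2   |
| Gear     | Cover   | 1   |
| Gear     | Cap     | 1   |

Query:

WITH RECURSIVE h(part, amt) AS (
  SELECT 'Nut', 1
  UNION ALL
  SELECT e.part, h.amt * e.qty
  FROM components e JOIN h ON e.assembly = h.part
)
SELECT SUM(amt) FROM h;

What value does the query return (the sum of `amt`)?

23

Base: (Nut, amt=1).
Iteration 1: components of {Nut} -> Bracket = 1*2 = 2, Gear = 1*3 = 3, Hub = 1*3 = 3, Rod = 1*5 = 5.
Iteration 2: components of {Bracket,Gear,Hub,Rod} -> Arm = 3*1 = 3, Cap = 3*1 = 3, Cover = 3*1 = 3.
Iteration 3: no further components; recursion stops.
SUM(amt) = 1 + 3 + 5 + 3 + 2 + 3 + 3 + 3 = 23.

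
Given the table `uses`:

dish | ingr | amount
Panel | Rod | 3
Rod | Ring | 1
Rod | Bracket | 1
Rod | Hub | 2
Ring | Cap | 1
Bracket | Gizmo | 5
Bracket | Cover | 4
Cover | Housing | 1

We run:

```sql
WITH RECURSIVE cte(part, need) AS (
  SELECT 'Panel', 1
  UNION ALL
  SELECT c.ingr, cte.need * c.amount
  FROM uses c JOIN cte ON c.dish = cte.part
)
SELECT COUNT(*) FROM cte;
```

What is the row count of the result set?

9

Base: (Panel, need=1).
Iteration 1: components of {Panel} -> Rod = 1*3 = 3.
Iteration 2: components of {Rod} -> Bracket = 3*1 = 3, Hub = 3*2 = 6, Ring = 3*1 = 3.
Iteration 3: components of {Bracket,Hub,Ring} -> Cap = 3*1 = 3, Cover = 3*4 = 12, Gizmo = 3*5 = 15.
Iteration 4: components of {Cap,Cover,Gizmo} -> Housing = 12*1 = 12.
Iteration 5: no further components; recursion stops.
Total rows emitted: 9.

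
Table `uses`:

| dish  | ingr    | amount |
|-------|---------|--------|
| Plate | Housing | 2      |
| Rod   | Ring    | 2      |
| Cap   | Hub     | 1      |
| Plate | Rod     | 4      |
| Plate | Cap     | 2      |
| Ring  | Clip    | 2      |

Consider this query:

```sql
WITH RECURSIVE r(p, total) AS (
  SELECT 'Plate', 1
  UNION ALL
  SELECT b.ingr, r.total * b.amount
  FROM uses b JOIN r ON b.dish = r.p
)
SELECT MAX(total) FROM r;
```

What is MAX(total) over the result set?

Base: (Plate, total=1).
Iteration 1: components of {Plate} -> Cap = 1*2 = 2, Housing = 1*2 = 2, Rod = 1*4 = 4.
Iteration 2: components of {Cap,Housing,Rod} -> Hub = 2*1 = 2, Ring = 4*2 = 8.
Iteration 3: components of {Hub,Ring} -> Clip = 8*2 = 16.
Iteration 4: no further components; recursion stops.
total values: 1, 2, 2, 4, 2, 8, 16; the maximum is 16.

16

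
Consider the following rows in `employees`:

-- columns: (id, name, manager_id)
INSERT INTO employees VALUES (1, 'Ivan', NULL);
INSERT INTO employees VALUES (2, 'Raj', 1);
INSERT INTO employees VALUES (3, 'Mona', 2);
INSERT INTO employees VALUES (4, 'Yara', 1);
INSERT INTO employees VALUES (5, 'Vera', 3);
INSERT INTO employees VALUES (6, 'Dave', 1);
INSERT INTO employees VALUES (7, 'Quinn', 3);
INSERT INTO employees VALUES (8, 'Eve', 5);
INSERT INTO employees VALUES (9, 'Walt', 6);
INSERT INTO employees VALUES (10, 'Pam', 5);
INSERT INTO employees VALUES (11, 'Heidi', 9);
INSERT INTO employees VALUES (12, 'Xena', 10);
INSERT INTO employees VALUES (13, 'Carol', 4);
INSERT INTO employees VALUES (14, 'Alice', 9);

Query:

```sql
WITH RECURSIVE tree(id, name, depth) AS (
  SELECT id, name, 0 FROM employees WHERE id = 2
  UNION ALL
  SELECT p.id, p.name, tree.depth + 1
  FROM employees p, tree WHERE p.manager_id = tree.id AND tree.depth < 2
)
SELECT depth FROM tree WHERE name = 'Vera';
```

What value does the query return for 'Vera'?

Base: id=2 (Raj) at depth 0.
Iteration 1: rows with manager_id in {2} -> Mona (id 3, depth 1).
Iteration 2: rows with manager_id in {3} -> Vera (id 5, depth 2), Quinn (id 7, depth 2).
Iteration 3: depth < 2 fails for all current rows; recursion stops.

2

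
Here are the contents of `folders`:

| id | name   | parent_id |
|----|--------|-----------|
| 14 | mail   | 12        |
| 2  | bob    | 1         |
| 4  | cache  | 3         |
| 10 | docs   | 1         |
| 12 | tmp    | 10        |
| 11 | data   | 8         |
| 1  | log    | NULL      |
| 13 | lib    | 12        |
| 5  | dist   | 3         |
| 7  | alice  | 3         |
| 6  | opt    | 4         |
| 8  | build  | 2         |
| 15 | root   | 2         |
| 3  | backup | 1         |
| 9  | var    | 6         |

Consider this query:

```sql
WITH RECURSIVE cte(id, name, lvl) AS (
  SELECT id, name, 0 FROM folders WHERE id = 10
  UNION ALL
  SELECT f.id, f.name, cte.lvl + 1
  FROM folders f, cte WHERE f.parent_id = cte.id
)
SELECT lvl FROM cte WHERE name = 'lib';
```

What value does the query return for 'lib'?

Base: id=10 (docs) at lvl 0.
Iteration 1: rows with parent_id in {10} -> tmp (id 12, lvl 1).
Iteration 2: rows with parent_id in {12} -> lib (id 13, lvl 2), mail (id 14, lvl 2).
Iteration 3: no rows with parent_id in {13,14}; recursion stops.

2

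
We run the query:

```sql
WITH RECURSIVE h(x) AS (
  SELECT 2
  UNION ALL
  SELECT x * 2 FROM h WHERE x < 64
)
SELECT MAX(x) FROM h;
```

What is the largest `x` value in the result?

Base: x=2.
Iteration 1: 2 < 64 holds -> x = 2 * 2 = 4.
Iteration 2: 4 < 64 holds -> x = 4 * 2 = 8.
Iteration 3: 8 < 64 holds -> x = 8 * 2 = 16.
Iteration 4: 16 < 64 holds -> x = 16 * 2 = 32.
Iteration 5: 32 < 64 holds -> x = 32 * 2 = 64.
Iteration 6: 64 < 64 fails; recursion stops.
x values: 2, 4, 8, 16, 32, 64; the maximum is 64.

64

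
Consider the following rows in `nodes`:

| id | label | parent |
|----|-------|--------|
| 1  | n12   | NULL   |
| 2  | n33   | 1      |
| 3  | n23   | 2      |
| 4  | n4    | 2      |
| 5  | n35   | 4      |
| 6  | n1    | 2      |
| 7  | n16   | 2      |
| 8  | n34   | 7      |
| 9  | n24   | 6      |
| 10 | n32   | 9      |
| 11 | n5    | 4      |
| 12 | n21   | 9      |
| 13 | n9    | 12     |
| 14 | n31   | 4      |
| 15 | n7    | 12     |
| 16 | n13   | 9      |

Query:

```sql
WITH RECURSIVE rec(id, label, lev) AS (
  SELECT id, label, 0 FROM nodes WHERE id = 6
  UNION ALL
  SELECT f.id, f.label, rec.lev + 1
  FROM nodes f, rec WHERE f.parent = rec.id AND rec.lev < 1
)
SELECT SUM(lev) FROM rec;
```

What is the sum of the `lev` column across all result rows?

1

Base: id=6 (n1) at lev 0.
Iteration 1: rows with parent in {6} -> n24 (id 9, lev 1).
Iteration 2: lev < 1 fails for all current rows; recursion stops.
SUM(lev) = 0 + 1 = 1.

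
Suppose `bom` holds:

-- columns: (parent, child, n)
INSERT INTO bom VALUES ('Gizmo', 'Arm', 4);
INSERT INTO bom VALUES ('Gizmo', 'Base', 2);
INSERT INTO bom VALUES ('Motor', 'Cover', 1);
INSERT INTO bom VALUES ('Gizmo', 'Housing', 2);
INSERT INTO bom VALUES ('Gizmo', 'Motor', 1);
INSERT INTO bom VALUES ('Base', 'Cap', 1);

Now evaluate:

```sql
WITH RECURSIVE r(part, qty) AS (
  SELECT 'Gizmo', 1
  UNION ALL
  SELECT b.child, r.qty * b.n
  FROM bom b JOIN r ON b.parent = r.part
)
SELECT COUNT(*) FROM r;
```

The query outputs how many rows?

Base: (Gizmo, qty=1).
Iteration 1: components of {Gizmo} -> Arm = 1*4 = 4, Base = 1*2 = 2, Housing = 1*2 = 2, Motor = 1*1 = 1.
Iteration 2: components of {Arm,Base,Housing,Motor} -> Cap = 2*1 = 2, Cover = 1*1 = 1.
Iteration 3: no further components; recursion stops.
Total rows emitted: 7.

7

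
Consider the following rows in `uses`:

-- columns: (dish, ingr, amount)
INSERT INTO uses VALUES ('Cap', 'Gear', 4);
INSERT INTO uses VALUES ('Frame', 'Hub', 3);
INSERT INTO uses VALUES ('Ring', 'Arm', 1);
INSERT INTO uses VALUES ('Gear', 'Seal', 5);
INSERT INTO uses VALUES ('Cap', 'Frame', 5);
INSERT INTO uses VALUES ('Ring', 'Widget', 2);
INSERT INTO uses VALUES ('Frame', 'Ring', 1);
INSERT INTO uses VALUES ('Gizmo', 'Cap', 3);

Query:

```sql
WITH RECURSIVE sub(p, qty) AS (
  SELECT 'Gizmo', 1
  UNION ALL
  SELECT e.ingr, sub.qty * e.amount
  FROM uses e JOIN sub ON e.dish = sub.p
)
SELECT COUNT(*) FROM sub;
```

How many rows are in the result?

9

Base: (Gizmo, qty=1).
Iteration 1: components of {Gizmo} -> Cap = 1*3 = 3.
Iteration 2: components of {Cap} -> Frame = 3*5 = 15, Gear = 3*4 = 12.
Iteration 3: components of {Frame,Gear} -> Hub = 15*3 = 45, Ring = 15*1 = 15, Seal = 12*5 = 60.
Iteration 4: components of {Hub,Ring,Seal} -> Arm = 15*1 = 15, Widget = 15*2 = 30.
Iteration 5: no further components; recursion stops.
Total rows emitted: 9.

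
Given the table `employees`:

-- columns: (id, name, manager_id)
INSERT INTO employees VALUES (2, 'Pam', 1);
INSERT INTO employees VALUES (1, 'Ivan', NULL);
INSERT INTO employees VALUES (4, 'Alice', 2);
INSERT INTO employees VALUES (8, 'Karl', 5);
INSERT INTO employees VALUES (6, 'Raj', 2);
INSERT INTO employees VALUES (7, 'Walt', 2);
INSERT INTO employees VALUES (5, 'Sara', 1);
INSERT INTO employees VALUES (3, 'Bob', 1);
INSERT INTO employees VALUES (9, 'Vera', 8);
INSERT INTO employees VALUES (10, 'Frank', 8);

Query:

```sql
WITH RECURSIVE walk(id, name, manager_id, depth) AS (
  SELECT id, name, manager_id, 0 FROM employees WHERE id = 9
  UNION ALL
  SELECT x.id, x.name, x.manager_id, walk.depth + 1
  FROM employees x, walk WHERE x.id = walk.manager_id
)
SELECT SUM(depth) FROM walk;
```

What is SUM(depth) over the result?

6

Base: id=9 (Vera), manager_id=8, depth 0.
Iteration 1: join on id=8 -> Karl (id 8, manager_id=5, depth 1).
Iteration 2: join on id=5 -> Sara (id 5, manager_id=1, depth 2).
Iteration 3: join on id=1 -> Ivan (id 1, manager_id=NULL, depth 3).
Iteration 4: manager_id is NULL; no match; recursion stops.
SUM(depth) = 0 + 1 + 2 + 3 = 6.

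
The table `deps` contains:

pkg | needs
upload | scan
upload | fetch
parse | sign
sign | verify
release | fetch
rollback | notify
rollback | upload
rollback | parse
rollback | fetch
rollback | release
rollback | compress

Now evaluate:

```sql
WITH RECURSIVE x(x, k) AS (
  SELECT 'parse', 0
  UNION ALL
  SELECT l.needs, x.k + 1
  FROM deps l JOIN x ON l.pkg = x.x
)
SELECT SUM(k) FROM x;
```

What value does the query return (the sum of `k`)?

Base: (parse, k=0).
Iteration 1: edges from {parse} -> (sign, k=1).
Iteration 2: edges from {sign} -> (verify, k=2).
Iteration 3: no outgoing edges from {verify}; recursion stops.
SUM(k) = 0 + 1 + 2 = 3.

3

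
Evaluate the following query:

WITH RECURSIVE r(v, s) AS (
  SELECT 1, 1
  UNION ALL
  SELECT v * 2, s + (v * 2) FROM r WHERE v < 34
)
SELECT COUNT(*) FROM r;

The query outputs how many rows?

7

Base: v=1, s=1.
Iteration 1: 1 < 34 holds -> v = 1 * 2 = 2, s = 1 + 2 = 3.
Iteration 2: 2 < 34 holds -> v = 2 * 2 = 4, s = 3 + 4 = 7.
Iteration 3: 4 < 34 holds -> v = 4 * 2 = 8, s = 7 + 8 = 15.
Iteration 4: 8 < 34 holds -> v = 8 * 2 = 16, s = 15 + 16 = 31.
Iteration 5: 16 < 34 holds -> v = 16 * 2 = 32, s = 31 + 32 = 63.
Iteration 6: 32 < 34 holds -> v = 32 * 2 = 64, s = 63 + 64 = 127.
Iteration 7: 64 < 34 fails; recursion stops.
Total rows emitted: 7.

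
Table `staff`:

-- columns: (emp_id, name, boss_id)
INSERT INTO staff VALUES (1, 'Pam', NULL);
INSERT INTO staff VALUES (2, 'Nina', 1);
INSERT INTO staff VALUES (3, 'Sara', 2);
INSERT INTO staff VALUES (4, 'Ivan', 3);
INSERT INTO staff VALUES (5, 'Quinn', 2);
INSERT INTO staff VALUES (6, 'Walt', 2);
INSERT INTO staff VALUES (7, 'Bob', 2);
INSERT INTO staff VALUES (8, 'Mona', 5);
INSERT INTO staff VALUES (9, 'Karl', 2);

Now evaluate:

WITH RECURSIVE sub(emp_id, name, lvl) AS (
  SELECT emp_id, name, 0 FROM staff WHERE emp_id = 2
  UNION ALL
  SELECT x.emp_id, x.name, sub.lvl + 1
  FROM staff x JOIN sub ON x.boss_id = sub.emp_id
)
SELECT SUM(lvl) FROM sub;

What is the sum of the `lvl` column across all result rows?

9

Base: emp_id=2 (Nina) at lvl 0.
Iteration 1: rows with boss_id in {2} -> Sara (id 3, lvl 1), Quinn (id 5, lvl 1), Walt (id 6, lvl 1), Bob (id 7, lvl 1), Karl (id 9, lvl 1).
Iteration 2: rows with boss_id in {3,5,6,7,9} -> Ivan (id 4, lvl 2), Mona (id 8, lvl 2).
Iteration 3: no rows with boss_id in {4,8}; recursion stops.
SUM(lvl) = 0 + 1 + 1 + 1 + 1 + 1 + 2 + 2 = 9.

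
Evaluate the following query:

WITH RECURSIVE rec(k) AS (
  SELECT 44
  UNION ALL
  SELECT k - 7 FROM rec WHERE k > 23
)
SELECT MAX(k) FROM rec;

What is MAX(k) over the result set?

44

Base: k=44.
Iteration 1: 44 > 23 holds -> k = 44 - 7 = 37.
Iteration 2: 37 > 23 holds -> k = 37 - 7 = 30.
Iteration 3: 30 > 23 holds -> k = 30 - 7 = 23.
Iteration 4: 23 > 23 fails; recursion stops.
k values: 44, 37, 30, 23; the maximum is 44.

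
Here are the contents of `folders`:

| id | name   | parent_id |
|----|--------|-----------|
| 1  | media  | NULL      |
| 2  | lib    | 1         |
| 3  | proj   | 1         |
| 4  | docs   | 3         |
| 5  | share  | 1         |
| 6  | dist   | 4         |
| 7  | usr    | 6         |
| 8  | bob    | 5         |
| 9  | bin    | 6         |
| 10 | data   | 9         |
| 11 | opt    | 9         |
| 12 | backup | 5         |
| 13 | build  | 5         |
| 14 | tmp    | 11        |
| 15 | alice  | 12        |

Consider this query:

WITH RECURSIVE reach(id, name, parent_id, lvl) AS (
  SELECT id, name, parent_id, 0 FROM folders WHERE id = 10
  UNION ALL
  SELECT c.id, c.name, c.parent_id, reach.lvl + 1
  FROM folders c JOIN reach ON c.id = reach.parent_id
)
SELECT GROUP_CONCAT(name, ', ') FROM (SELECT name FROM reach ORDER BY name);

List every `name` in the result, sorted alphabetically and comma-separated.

bin, data, dist, docs, media, proj

Base: id=10 (data), parent_id=9, lvl 0.
Iteration 1: join on id=9 -> bin (id 9, parent_id=6, lvl 1).
Iteration 2: join on id=6 -> dist (id 6, parent_id=4, lvl 2).
Iteration 3: join on id=4 -> docs (id 4, parent_id=3, lvl 3).
Iteration 4: join on id=3 -> proj (id 3, parent_id=1, lvl 4).
Iteration 5: join on id=1 -> media (id 1, parent_id=NULL, lvl 5).
Iteration 6: parent_id is NULL; no match; recursion stops.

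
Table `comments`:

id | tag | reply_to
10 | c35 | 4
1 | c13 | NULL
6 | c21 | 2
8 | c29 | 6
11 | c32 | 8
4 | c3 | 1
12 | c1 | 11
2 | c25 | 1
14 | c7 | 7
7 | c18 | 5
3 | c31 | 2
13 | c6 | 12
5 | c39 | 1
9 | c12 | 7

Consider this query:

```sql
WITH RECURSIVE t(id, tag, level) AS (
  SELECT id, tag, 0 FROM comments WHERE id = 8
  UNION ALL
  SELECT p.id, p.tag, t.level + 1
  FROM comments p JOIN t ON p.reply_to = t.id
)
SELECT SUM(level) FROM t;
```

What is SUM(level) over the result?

6

Base: id=8 (c29) at level 0.
Iteration 1: rows with reply_to in {8} -> c32 (id 11, level 1).
Iteration 2: rows with reply_to in {11} -> c1 (id 12, level 2).
Iteration 3: rows with reply_to in {12} -> c6 (id 13, level 3).
Iteration 4: no rows with reply_to in {13}; recursion stops.
SUM(level) = 0 + 1 + 2 + 3 = 6.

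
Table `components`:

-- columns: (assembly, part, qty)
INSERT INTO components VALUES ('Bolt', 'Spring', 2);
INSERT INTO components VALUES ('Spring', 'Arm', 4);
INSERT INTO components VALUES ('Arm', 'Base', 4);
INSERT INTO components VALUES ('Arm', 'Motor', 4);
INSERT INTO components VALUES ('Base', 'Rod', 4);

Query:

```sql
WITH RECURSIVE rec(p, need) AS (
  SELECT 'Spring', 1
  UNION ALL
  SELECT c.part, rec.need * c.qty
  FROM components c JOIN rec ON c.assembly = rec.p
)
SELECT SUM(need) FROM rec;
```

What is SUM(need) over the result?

Base: (Spring, need=1).
Iteration 1: components of {Spring} -> Arm = 1*4 = 4.
Iteration 2: components of {Arm} -> Base = 4*4 = 16, Motor = 4*4 = 16.
Iteration 3: components of {Base,Motor} -> Rod = 16*4 = 64.
Iteration 4: no further components; recursion stops.
SUM(need) = 1 + 4 + 16 + 16 + 64 = 101.

101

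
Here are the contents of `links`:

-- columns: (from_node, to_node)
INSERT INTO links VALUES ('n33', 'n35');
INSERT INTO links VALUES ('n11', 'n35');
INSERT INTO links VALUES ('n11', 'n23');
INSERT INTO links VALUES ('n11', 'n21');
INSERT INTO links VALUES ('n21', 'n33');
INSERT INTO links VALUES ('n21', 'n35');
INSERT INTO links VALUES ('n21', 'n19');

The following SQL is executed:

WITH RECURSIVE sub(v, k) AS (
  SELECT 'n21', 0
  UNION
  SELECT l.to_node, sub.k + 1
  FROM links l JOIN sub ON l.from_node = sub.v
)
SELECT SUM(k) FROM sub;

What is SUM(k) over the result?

Base: (n21, k=0).
Iteration 1: edges from {n21} -> (n19, k=1), (n33, k=1), (n35, k=1).
Iteration 2: edges from {n19,n33,n35} -> (n35, k=2).
Iteration 3: no outgoing edges from {n35}; recursion stops.
SUM(k) = 0 + 1 + 1 + 1 + 2 = 5.

5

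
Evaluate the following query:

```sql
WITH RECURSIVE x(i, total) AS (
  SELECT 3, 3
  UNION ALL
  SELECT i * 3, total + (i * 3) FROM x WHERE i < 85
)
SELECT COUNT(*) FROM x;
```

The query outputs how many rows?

5

Base: i=3, total=3.
Iteration 1: 3 < 85 holds -> i = 3 * 3 = 9, total = 3 + 9 = 12.
Iteration 2: 9 < 85 holds -> i = 9 * 3 = 27, total = 12 + 27 = 39.
Iteration 3: 27 < 85 holds -> i = 27 * 3 = 81, total = 39 + 81 = 120.
Iteration 4: 81 < 85 holds -> i = 81 * 3 = 243, total = 120 + 243 = 363.
Iteration 5: 243 < 85 fails; recursion stops.
Total rows emitted: 5.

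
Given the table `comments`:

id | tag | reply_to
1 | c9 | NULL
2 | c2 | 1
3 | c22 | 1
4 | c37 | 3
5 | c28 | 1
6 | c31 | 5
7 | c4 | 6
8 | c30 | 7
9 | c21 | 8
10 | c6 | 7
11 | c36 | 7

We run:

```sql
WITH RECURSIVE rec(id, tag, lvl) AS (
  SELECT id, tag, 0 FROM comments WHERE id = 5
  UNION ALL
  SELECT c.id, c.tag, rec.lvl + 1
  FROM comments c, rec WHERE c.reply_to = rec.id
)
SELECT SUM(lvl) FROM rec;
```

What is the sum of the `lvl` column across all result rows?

Base: id=5 (c28) at lvl 0.
Iteration 1: rows with reply_to in {5} -> c31 (id 6, lvl 1).
Iteration 2: rows with reply_to in {6} -> c4 (id 7, lvl 2).
Iteration 3: rows with reply_to in {7} -> c30 (id 8, lvl 3), c6 (id 10, lvl 3), c36 (id 11, lvl 3).
Iteration 4: rows with reply_to in {8,10,11} -> c21 (id 9, lvl 4).
Iteration 5: no rows with reply_to in {9}; recursion stops.
SUM(lvl) = 0 + 1 + 2 + 3 + 3 + 3 + 4 = 16.

16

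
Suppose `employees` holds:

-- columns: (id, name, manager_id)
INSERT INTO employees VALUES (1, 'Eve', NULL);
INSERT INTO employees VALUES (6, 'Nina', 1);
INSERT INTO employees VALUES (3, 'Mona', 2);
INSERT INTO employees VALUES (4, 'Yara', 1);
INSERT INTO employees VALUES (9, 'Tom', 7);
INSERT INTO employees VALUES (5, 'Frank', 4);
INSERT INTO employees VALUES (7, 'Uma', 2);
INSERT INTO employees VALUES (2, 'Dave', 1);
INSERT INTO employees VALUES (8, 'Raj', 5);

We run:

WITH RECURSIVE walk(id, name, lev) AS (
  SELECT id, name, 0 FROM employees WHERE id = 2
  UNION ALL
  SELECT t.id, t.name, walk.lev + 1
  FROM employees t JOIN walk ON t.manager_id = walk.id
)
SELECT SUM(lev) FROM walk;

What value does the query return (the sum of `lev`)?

4

Base: id=2 (Dave) at lev 0.
Iteration 1: rows with manager_id in {2} -> Mona (id 3, lev 1), Uma (id 7, lev 1).
Iteration 2: rows with manager_id in {3,7} -> Tom (id 9, lev 2).
Iteration 3: no rows with manager_id in {9}; recursion stops.
SUM(lev) = 0 + 1 + 1 + 2 = 4.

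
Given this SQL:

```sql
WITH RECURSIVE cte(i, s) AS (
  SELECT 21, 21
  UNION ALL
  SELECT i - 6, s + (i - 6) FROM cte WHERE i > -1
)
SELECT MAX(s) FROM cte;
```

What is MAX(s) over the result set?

Base: i=21, s=21.
Iteration 1: 21 > -1 holds -> i = 21 - 6 = 15, s = 21 + 15 = 36.
Iteration 2: 15 > -1 holds -> i = 15 - 6 = 9, s = 36 + 9 = 45.
Iteration 3: 9 > -1 holds -> i = 9 - 6 = 3, s = 45 + 3 = 48.
Iteration 4: 3 > -1 holds -> i = 3 - 6 = -3, s = 48 + -3 = 45.
Iteration 5: -3 > -1 fails; recursion stops.
s values: 21, 36, 45, 48, 45; the maximum is 48.

48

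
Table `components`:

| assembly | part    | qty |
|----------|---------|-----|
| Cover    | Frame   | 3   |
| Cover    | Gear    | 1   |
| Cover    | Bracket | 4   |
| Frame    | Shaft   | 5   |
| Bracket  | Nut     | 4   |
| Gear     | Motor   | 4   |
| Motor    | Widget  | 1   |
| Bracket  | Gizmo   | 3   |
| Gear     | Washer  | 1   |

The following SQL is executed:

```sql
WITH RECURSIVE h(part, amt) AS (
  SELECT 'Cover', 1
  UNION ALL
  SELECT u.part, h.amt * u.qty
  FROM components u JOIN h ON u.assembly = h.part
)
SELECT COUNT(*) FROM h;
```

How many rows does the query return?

Base: (Cover, amt=1).
Iteration 1: components of {Cover} -> Bracket = 1*4 = 4, Frame = 1*3 = 3, Gear = 1*1 = 1.
Iteration 2: components of {Bracket,Frame,Gear} -> Gizmo = 4*3 = 12, Motor = 1*4 = 4, Nut = 4*4 = 16, Shaft = 3*5 = 15, Washer = 1*1 = 1.
Iteration 3: components of {Gizmo,Motor,Nut,Shaft,Washer} -> Widget = 4*1 = 4.
Iteration 4: no further components; recursion stops.
Total rows emitted: 10.

10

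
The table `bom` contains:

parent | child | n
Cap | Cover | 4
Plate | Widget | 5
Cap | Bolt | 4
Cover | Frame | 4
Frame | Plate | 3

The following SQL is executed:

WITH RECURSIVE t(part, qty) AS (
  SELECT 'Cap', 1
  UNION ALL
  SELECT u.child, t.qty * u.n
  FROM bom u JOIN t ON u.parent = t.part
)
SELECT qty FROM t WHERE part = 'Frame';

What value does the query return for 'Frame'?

16

Base: (Cap, qty=1).
Iteration 1: components of {Cap} -> Bolt = 1*4 = 4, Cover = 1*4 = 4.
Iteration 2: components of {Bolt,Cover} -> Frame = 4*4 = 16.
Iteration 3: components of {Frame} -> Plate = 16*3 = 48.
Iteration 4: components of {Plate} -> Widget = 48*5 = 240.
Iteration 5: no further components; recursion stops.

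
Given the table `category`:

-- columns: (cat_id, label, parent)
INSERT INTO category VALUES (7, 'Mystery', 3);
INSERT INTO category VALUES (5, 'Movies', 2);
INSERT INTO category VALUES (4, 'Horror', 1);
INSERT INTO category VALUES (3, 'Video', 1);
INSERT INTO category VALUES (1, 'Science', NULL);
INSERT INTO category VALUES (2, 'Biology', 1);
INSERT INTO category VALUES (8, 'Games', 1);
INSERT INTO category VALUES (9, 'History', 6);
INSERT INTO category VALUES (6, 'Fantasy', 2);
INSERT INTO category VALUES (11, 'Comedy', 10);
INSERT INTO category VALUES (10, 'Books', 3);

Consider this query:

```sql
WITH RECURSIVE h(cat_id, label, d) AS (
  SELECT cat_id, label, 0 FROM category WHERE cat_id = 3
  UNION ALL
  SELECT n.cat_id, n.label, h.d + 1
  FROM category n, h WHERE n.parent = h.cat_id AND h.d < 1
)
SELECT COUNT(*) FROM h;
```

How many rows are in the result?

3

Base: cat_id=3 (Video) at d 0.
Iteration 1: rows with parent in {3} -> Mystery (id 7, d 1), Books (id 10, d 1).
Iteration 2: d < 1 fails for all current rows; recursion stops.
Total rows emitted: 3.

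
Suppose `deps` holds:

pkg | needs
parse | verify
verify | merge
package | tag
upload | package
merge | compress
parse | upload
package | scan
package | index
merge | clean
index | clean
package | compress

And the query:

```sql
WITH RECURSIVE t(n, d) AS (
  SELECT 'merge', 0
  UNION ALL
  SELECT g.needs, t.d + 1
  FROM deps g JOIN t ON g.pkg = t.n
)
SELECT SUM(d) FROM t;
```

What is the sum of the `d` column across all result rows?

2

Base: (merge, d=0).
Iteration 1: edges from {merge} -> (clean, d=1), (compress, d=1).
Iteration 2: no outgoing edges from {clean,compress}; recursion stops.
SUM(d) = 0 + 1 + 1 = 2.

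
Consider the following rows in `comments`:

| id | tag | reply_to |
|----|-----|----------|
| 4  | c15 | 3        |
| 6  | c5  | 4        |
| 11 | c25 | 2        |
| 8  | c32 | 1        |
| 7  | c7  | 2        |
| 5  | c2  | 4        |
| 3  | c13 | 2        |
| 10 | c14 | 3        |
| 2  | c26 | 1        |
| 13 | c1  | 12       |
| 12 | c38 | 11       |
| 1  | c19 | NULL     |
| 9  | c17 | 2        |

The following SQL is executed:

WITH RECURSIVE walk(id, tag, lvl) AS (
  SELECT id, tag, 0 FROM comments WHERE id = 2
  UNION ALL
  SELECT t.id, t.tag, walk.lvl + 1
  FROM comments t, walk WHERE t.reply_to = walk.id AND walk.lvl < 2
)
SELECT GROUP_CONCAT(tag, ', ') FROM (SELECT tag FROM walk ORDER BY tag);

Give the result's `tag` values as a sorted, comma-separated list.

c13, c14, c15, c17, c25, c26, c38, c7

Base: id=2 (c26) at lvl 0.
Iteration 1: rows with reply_to in {2} -> c13 (id 3, lvl 1), c7 (id 7, lvl 1), c17 (id 9, lvl 1), c25 (id 11, lvl 1).
Iteration 2: rows with reply_to in {3,7,9,11} -> c15 (id 4, lvl 2), c14 (id 10, lvl 2), c38 (id 12, lvl 2).
Iteration 3: lvl < 2 fails for all current rows; recursion stops.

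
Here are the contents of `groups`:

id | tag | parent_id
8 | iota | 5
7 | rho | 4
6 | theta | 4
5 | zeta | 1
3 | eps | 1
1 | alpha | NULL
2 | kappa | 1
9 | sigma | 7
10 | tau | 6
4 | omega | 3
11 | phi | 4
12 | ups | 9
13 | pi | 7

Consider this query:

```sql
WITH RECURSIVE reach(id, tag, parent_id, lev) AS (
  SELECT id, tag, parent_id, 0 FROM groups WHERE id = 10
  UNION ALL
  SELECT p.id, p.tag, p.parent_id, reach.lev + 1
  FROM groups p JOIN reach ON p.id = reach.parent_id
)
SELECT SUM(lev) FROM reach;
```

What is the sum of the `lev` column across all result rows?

Base: id=10 (tau), parent_id=6, lev 0.
Iteration 1: join on id=6 -> theta (id 6, parent_id=4, lev 1).
Iteration 2: join on id=4 -> omega (id 4, parent_id=3, lev 2).
Iteration 3: join on id=3 -> eps (id 3, parent_id=1, lev 3).
Iteration 4: join on id=1 -> alpha (id 1, parent_id=NULL, lev 4).
Iteration 5: parent_id is NULL; no match; recursion stops.
SUM(lev) = 0 + 1 + 2 + 3 + 4 = 10.

10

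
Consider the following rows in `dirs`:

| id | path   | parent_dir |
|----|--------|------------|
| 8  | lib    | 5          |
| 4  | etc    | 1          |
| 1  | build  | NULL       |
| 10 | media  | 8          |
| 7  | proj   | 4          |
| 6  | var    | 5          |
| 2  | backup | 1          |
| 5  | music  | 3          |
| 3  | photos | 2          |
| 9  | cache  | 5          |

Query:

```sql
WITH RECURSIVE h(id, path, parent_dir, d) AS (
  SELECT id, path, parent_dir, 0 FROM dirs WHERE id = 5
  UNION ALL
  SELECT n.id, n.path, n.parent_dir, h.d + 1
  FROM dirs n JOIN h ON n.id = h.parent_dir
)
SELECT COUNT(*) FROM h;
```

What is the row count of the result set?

4

Base: id=5 (music), parent_dir=3, d 0.
Iteration 1: join on id=3 -> photos (id 3, parent_dir=2, d 1).
Iteration 2: join on id=2 -> backup (id 2, parent_dir=1, d 2).
Iteration 3: join on id=1 -> build (id 1, parent_dir=NULL, d 3).
Iteration 4: parent_dir is NULL; no match; recursion stops.
Total rows emitted: 4.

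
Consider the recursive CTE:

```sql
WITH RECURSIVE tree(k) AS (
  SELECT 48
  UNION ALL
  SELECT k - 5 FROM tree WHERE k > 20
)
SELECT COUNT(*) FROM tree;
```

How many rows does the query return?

Base: k=48.
Iteration 1: 48 > 20 holds -> k = 48 - 5 = 43.
Iteration 2: 43 > 20 holds -> k = 43 - 5 = 38.
Iteration 3: 38 > 20 holds -> k = 38 - 5 = 33.
Iteration 4: 33 > 20 holds -> k = 33 - 5 = 28.
Iteration 5: 28 > 20 holds -> k = 28 - 5 = 23.
Iteration 6: 23 > 20 holds -> k = 23 - 5 = 18.
Iteration 7: 18 > 20 fails; recursion stops.
Total rows emitted: 7.

7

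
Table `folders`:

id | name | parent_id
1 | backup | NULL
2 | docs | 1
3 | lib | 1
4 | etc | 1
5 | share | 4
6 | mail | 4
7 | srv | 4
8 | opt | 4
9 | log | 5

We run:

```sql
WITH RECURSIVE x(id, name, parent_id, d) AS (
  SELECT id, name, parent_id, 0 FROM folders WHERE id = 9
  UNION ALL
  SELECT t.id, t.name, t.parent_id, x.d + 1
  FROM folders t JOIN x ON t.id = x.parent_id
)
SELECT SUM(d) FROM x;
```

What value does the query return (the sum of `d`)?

6

Base: id=9 (log), parent_id=5, d 0.
Iteration 1: join on id=5 -> share (id 5, parent_id=4, d 1).
Iteration 2: join on id=4 -> etc (id 4, parent_id=1, d 2).
Iteration 3: join on id=1 -> backup (id 1, parent_id=NULL, d 3).
Iteration 4: parent_id is NULL; no match; recursion stops.
SUM(d) = 0 + 1 + 2 + 3 = 6.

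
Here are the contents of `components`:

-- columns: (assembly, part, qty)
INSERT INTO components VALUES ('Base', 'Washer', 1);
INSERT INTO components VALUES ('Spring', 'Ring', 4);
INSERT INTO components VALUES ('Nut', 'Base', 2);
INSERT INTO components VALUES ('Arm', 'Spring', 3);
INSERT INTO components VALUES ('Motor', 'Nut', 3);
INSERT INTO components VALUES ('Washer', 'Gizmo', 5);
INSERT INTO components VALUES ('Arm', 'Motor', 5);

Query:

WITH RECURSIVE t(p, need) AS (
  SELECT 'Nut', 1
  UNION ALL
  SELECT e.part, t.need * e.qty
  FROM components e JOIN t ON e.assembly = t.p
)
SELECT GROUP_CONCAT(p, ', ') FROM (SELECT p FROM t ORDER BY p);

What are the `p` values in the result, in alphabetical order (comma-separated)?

Base, Gizmo, Nut, Washer

Base: (Nut, need=1).
Iteration 1: components of {Nut} -> Base = 1*2 = 2.
Iteration 2: components of {Base} -> Washer = 2*1 = 2.
Iteration 3: components of {Washer} -> Gizmo = 2*5 = 10.
Iteration 4: no further components; recursion stops.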